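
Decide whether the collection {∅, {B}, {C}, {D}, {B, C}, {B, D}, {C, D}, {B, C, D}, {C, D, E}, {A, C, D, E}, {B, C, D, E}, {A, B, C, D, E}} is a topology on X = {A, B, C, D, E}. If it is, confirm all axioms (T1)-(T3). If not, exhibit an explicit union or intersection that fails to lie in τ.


τ IS a topology on X.

Axiom (T1): ∅ ∈ τ? Yes; X ∈ τ? Yes.
Axiom (T2/T3): check pairwise unions and intersections of members of τ.
All pairwise intersections and unions checked — each lies in τ. Therefore τ satisfies (T1), (T2), (T3): it IS a topology on X.


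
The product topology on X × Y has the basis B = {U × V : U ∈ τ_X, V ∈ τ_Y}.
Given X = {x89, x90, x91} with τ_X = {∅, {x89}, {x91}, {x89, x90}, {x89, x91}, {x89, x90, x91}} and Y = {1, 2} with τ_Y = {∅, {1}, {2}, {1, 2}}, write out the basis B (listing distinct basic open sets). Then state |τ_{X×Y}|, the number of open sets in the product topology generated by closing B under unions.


Basis B = {∅ × ∅, {x89} × {1}, {x89} × {2}, {x91} × {1}, {x91} × {2}, {x89} × {1, 2}, {x89, x90} × {1}, {x89, x91} × {1}, {x89, x90} × {2}, {x89, x91} × {2}, {x91} × {1, 2}, {x89, x90, x91} × {1}, {x89, x90, x91} × {2}, {x89, x90} × {1, 2}, {x89, x91} × {1, 2}, {x89, x90, x91} × {1, 2}}; |τ_{X×Y}| = 36.

Enumerate products U × V with U ∈ τ_X, V ∈ τ_Y (deduplicated):
  ∅ × ∅ = {} (∅)
  {x89} × {1} = {(x89,1)}
  {x89} × {2} = {(x89,2)}
  {x91} × {1} = {(x91,1)}
  {x91} × {2} = {(x91,2)}
  {x89} × {1, 2} = {(x89,1), (x89,2)}
  {x89, x90} × {1} = {(x89,1), (x90,1)}
  {x89, x91} × {1} = {(x89,1), (x91,1)}
  {x89, x90} × {2} = {(x89,2), (x90,2)}
  {x89, x91} × {2} = {(x89,2), (x91,2)}
  {x91} × {1, 2} = {(x91,1), (x91,2)}
  {x89, x90, x91} × {1} = {(x89,1), (x90,1), (x91,1)}
  {x89, x90, x91} × {2} = {(x89,2), (x90,2), (x91,2)}
  {x89, x90} × {1, 2} = {(x89,1), (x89,2), (x90,1), (x90,2)}
  {x89, x91} × {1, 2} = {(x89,1), (x89,2), (x91,1), (x91,2)}
  {x89, x90, x91} × {1, 2} = {(x89,1), (x89,2), (x90,1), (x90,2), (x91,1), (x91,2)}
These 16 distinct sets form the basis B.
Close under arbitrary unions to get τ_{X×Y}; counting gives |τ_{X×Y}| = 36.


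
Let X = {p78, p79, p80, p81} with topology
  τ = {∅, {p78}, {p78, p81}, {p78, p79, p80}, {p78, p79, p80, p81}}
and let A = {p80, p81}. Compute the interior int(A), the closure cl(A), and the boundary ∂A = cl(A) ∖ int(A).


int(A) = ∅, cl(A) = {p79, p80, p81}, ∂A = {p79, p80, p81}.

Closed sets in (X, τ) are complements of opens:
  closed(X, τ) = {∅, {p81}, {p79, p80}, {p79, p80, p81}, {p78, p79, p80, p81}}.
int(A) = ⋃ {U ∈ τ : U ⊆ A}. Opens contained in A: ∅.
Taking the union of these: int(A) = ∅.
cl(A) = ⋂ {C closed : A ⊆ C}. Closed sets containing A: {p79, p80, p81}, {p78, p79, p80, p81}.
Intersecting these: cl(A) = {p79, p80, p81}.
∂A = cl(A) ∖ int(A) = {p79, p80, p81} ∖ ∅ = {p79, p80, p81}.


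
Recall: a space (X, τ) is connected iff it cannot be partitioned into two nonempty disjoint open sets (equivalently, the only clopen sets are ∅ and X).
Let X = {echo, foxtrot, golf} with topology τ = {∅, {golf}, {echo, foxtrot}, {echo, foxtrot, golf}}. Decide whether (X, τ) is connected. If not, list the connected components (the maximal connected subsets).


(X, τ) is disconnected; components = [{golf}, {echo, foxtrot}].

Find clopen sets (U ∈ τ with X ∖ U ∈ τ):
  U = ∅, X ∖ U = {echo, foxtrot, golf} — both open, so U is clopen.
  U = {golf}, X ∖ U = {echo, foxtrot} — both open, so U is clopen.
  U = {echo, foxtrot}, X ∖ U = {golf} — both open, so U is clopen.
  U = {echo, foxtrot, golf}, X ∖ U = ∅ — both open, so U is clopen.
Nontrivial clopen(s) exist: e.g. {golf}. So (X, τ) is disconnected.
Compute connected components by grouping points that agree on all clopens:
  component: {golf}
  component: {echo, foxtrot}


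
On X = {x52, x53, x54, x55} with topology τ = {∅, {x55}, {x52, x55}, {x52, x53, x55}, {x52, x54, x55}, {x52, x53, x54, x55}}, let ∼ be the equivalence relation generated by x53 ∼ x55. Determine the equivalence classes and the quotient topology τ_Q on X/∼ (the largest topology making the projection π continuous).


X/∼ = {[x52], [x53=x55], [x54]}; |τ_Q| = 3.

Equivalence classes: [x52], [x53=x55], [x54].
Quotient map π: X → X/∼ sends x52 ↦ [x52], x53 ↦ [x53=x55], x54 ↦ [x54], x55 ↦ [x53=x55].
For each subset V ⊆ X/∼, compute π^{-1}(V) ⊆ X and check whether π^{-1}(V) ∈ τ. V is open in τ_Q iff π^{-1}(V) ∈ τ.
  V = {}: π^{-1}(V) = ∅ ∈ τ ✓.
  V = {[x52]}: π^{-1}(V) = {x52} ∉ τ ✗.
  V = {[x53=x55]}: π^{-1}(V) = {x53, x55} ∉ τ ✗.
  V = {[x52], [x53=x55]}: π^{-1}(V) = {x52, x53, x55} ∈ τ ✓.
  V = {[x54]}: π^{-1}(V) = {x54} ∉ τ ✗.
  V = {[x52], [x54]}: π^{-1}(V) = {x52, x54} ∉ τ ✗.
  V = {[x53=x55], [x54]}: π^{-1}(V) = {x53, x54, x55} ∉ τ ✗.
  V = {[x52], [x53=x55], [x54]}: π^{-1}(V) = {x52, x53, x54, x55} ∈ τ ✓.
Open sets in the quotient: τ_Q = {{}, {[x52], [x53=x55]}, {[x52], [x53=x55], [x54]}} (3 elements).


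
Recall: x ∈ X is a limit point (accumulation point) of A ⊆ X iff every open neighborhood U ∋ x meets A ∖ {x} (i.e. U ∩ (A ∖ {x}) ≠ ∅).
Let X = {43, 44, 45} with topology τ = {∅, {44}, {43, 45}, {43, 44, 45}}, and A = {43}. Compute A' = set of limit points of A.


A' = {45}

For each x ∈ X, list the open sets U ∈ τ with x ∈ U, then check whether U ∩ (A ∖ {x}) ≠ ∅ for every such U.
  x = 43: open {43, 45} ∋ x has {43, 45} ∩ (A ∖ {43}) = ∅, so x is NOT a limit point.
  x = 44: open {44} ∋ x has {44} ∩ (A ∖ {44}) = ∅, so x is NOT a limit point.
  x = 45: opens ∋ x are {43, 45}, {43, 44, 45}; each meets A ∖ {45}, so x IS a limit point.
Collecting: A' = {45}.


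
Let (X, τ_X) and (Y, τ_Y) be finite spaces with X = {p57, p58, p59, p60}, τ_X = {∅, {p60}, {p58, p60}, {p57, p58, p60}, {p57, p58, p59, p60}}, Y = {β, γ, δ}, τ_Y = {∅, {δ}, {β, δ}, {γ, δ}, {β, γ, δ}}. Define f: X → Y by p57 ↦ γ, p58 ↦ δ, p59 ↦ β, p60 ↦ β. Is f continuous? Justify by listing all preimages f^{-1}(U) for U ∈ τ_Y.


f is NOT continuous.

Compute f^{-1}(U) for each U ∈ τ_Y:
  U = ∅: f^{-1}(U) = ∅ ∈ τ_X ✓.
  U = {δ}: f^{-1}(U) = {p58} ∉ τ_X ✗.
  U = {β, δ}: f^{-1}(U) = {p58, p59, p60} ∉ τ_X ✗.
  U = {γ, δ}: f^{-1}(U) = {p57, p58} ∉ τ_X ✗.
  U = {β, γ, δ}: f^{-1}(U) = {p57, p58, p59, p60} ∈ τ_X ✓.
Found U = {δ} with f^{-1}(U) = {p58} not in τ_X. Therefore f is NOT continuous.


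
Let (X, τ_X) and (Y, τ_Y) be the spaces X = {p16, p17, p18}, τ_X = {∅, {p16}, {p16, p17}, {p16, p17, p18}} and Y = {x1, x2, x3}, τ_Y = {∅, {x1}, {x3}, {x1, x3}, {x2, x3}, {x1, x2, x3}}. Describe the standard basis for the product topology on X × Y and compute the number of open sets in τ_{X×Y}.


Basis B = {∅ × ∅, {p16} × {x1}, {p16} × {x3}, {p16} × {x1, x3}, {p16, p17} × {x1}, {p16} × {x2, x3}, {p16, p17} × {x3}, {p16} × {x1, x2, x3}, {p16, p17, p18} × {x1}, {p16, p17, p18} × {x3}, {p16, p17} × {x1, x3}, {p16, p17} × {x2, x3}, {p16, p17} × {x1, x2, x3}, {p16, p17, p18} × {x1, x3}, {p16, p17, p18} × {x2, x3}, {p16, p17, p18} × {x1, x2, x3}}; |τ_{X×Y}| = 40.

Enumerate products U × V with U ∈ τ_X, V ∈ τ_Y (deduplicated):
  ∅ × ∅ = {} (∅)
  {p16} × {x1} = {(p16,x1)}
  {p16} × {x3} = {(p16,x3)}
  {p16} × {x1, x3} = {(p16,x1), (p16,x3)}
  {p16, p17} × {x1} = {(p16,x1), (p17,x1)}
  {p16} × {x2, x3} = {(p16,x2), (p16,x3)}
  {p16, p17} × {x3} = {(p16,x3), (p17,x3)}
  {p16} × {x1, x2, x3} = {(p16,x1), (p16,x2), (p16,x3)}
  {p16, p17, p18} × {x1} = {(p16,x1), (p17,x1), (p18,x1)}
  {p16, p17, p18} × {x3} = {(p16,x3), (p17,x3), (p18,x3)}
  {p16, p17} × {x1, x3} = {(p16,x1), (p16,x3), (p17,x1), (p17,x3)}
  {p16, p17} × {x2, x3} = {(p16,x2), (p16,x3), (p17,x2), (p17,x3)}
  {p16, p17} × {x1, x2, x3} = {(p16,x1), (p16,x2), (p16,x3), (p17,x1), (p17,x2), (p17,x3)}
  {p16, p17, p18} × {x1, x3} = {(p16,x1), (p16,x3), (p17,x1), (p17,x3), (p18,x1), (p18,x3)}
  {p16, p17, p18} × {x2, x3} = {(p16,x2), (p16,x3), (p17,x2), (p17,x3), (p18,x2), (p18,x3)}
  {p16, p17, p18} × {x1, x2, x3} = {(p16,x1), (p16,x2), (p16,x3), (p17,x1), (p17,x2), (p17,x3), (p18,x1), (p18,x2), (p18,x3)}
These 16 distinct sets form the basis B.
Close under arbitrary unions to get τ_{X×Y}; counting gives |τ_{X×Y}| = 40.


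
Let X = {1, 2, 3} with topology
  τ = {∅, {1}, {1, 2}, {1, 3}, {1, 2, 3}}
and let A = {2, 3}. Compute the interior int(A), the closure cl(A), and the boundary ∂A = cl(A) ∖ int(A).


int(A) = ∅, cl(A) = {2, 3}, ∂A = {2, 3}.

Closed sets in (X, τ) are complements of opens:
  closed(X, τ) = {∅, {2}, {3}, {2, 3}, {1, 2, 3}}.
int(A) = ⋃ {U ∈ τ : U ⊆ A}. Opens contained in A: ∅.
Taking the union of these: int(A) = ∅.
cl(A) = ⋂ {C closed : A ⊆ C}. Closed sets containing A: {2, 3}, {1, 2, 3}.
Intersecting these: cl(A) = {2, 3}.
∂A = cl(A) ∖ int(A) = {2, 3} ∖ ∅ = {2, 3}.


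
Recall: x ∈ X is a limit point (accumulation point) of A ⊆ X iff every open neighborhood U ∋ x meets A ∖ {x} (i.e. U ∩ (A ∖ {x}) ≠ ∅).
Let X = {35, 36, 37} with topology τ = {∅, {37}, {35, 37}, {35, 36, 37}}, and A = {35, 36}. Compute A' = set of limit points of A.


A' = {36}

For each x ∈ X, list the open sets U ∈ τ with x ∈ U, then check whether U ∩ (A ∖ {x}) ≠ ∅ for every such U.
  x = 35: open {35, 37} ∋ x has {35, 37} ∩ (A ∖ {35}) = ∅, so x is NOT a limit point.
  x = 36: opens ∋ x are {35, 36, 37}; each meets A ∖ {36}, so x IS a limit point.
  x = 37: open {37} ∋ x has {37} ∩ (A ∖ {37}) = ∅, so x is NOT a limit point.
Collecting: A' = {36}.


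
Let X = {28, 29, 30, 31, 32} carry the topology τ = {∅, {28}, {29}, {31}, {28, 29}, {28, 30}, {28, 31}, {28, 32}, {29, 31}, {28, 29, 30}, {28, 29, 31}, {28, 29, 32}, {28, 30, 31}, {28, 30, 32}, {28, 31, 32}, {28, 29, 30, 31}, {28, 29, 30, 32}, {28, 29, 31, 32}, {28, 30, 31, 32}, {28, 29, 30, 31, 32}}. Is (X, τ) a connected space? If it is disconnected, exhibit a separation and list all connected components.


(X, τ) is disconnected; components = [{29}, {31}, {28, 30, 32}].

Find clopen sets (U ∈ τ with X ∖ U ∈ τ):
  U = ∅, X ∖ U = {28, 29, 30, 31, 32} — both open, so U is clopen.
  U = {29}, X ∖ U = {28, 30, 31, 32} — both open, so U is clopen.
  U = {31}, X ∖ U = {28, 29, 30, 32} — both open, so U is clopen.
  U = {29, 31}, X ∖ U = {28, 30, 32} — both open, so U is clopen.
  U = {28, 30, 32}, X ∖ U = {29, 31} — both open, so U is clopen.
  U = {28, 29, 30, 32}, X ∖ U = {31} — both open, so U is clopen.
  U = {28, 30, 31, 32}, X ∖ U = {29} — both open, so U is clopen.
  U = {28, 29, 30, 31, 32}, X ∖ U = ∅ — both open, so U is clopen.
Nontrivial clopen(s) exist: e.g. {28, 29, 30, 32}. So (X, τ) is disconnected.
Compute connected components by grouping points that agree on all clopens:
  component: {29}
  component: {31}
  component: {28, 30, 32}


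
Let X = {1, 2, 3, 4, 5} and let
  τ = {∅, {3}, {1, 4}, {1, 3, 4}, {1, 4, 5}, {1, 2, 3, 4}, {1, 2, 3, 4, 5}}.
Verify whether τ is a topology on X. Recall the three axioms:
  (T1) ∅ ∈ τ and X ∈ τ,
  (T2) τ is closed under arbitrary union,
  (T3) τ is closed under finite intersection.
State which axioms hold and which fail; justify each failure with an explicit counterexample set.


τ is NOT a topology on X.

Axiom (T1): ∅ ∈ τ? Yes; X ∈ τ? Yes.
Axiom (T2/T3): check pairwise unions and intersections of members of τ.
Counterexample for (T2): {3} ∪ {1, 4, 5} = {1, 3, 4, 5} ∉ τ. Therefore τ is NOT a topology.


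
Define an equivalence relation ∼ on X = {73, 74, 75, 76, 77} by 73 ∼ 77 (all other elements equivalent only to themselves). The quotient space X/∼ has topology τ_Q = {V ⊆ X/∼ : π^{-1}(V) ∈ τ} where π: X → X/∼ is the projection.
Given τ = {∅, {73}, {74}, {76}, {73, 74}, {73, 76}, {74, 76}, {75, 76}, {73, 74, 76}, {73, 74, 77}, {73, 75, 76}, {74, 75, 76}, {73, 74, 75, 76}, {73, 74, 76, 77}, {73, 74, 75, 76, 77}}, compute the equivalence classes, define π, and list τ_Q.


X/∼ = {[73=77], [74], [75], [76]}; |τ_Q| = 9.

Equivalence classes: [73=77], [74], [75], [76].
Quotient map π: X → X/∼ sends 73 ↦ [73=77], 74 ↦ [74], 75 ↦ [75], 76 ↦ [76], 77 ↦ [73=77].
For each subset V ⊆ X/∼, compute π^{-1}(V) ⊆ X and check whether π^{-1}(V) ∈ τ. V is open in τ_Q iff π^{-1}(V) ∈ τ.
  V = {}: π^{-1}(V) = ∅ ∈ τ ✓.
  V = {[73=77]}: π^{-1}(V) = {73, 77} ∉ τ ✗.
  V = {[74]}: π^{-1}(V) = {74} ∈ τ ✓.
  V = {[73=77], [74]}: π^{-1}(V) = {73, 74, 77} ∈ τ ✓.
  V = {[75]}: π^{-1}(V) = {75} ∉ τ ✗.
  V = {[73=77], [75]}: π^{-1}(V) = {73, 75, 77} ∉ τ ✗.
  V = {[74], [75]}: π^{-1}(V) = {74, 75} ∉ τ ✗.
  V = {[73=77], [74], [75]}: π^{-1}(V) = {73, 74, 75, 77} ∉ τ ✗.
  V = {[76]}: π^{-1}(V) = {76} ∈ τ ✓.
  V = {[73=77], [76]}: π^{-1}(V) = {73, 76, 77} ∉ τ ✗.
  V = {[74], [76]}: π^{-1}(V) = {74, 76} ∈ τ ✓.
  V = {[73=77], [74], [76]}: π^{-1}(V) = {73, 74, 76, 77} ∈ τ ✓.
  V = {[75], [76]}: π^{-1}(V) = {75, 76} ∈ τ ✓.
  V = {[73=77], [75], [76]}: π^{-1}(V) = {73, 75, 76, 77} ∉ τ ✗.
  V = {[74], [75], [76]}: π^{-1}(V) = {74, 75, 76} ∈ τ ✓.
  V = {[73=77], [74], [75], [76]}: π^{-1}(V) = {73, 74, 75, 76, 77} ∈ τ ✓.
Open sets in the quotient: τ_Q = {{}, {[74]}, {[73=77], [74]}, {[76]}, {[74], [76]}, {[73=77], [74], [76]}, {[75], [76]}, {[74], [75], [76]}, {[73=77], [74], [75], [76]}} (9 elements).


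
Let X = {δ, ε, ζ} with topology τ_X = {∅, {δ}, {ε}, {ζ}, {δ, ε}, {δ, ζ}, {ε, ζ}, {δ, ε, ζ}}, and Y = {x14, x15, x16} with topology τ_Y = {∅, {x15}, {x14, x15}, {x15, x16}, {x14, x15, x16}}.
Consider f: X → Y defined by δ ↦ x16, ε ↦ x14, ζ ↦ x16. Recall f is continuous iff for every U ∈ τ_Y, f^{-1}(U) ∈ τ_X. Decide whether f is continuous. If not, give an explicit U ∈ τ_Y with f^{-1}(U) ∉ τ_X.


f IS continuous.

Compute f^{-1}(U) for each U ∈ τ_Y:
  U = ∅: f^{-1}(U) = ∅ ∈ τ_X ✓.
  U = {x15}: f^{-1}(U) = ∅ ∈ τ_X ✓.
  U = {x14, x15}: f^{-1}(U) = {ε} ∈ τ_X ✓.
  U = {x15, x16}: f^{-1}(U) = {δ, ζ} ∈ τ_X ✓.
  U = {x14, x15, x16}: f^{-1}(U) = {δ, ε, ζ} ∈ τ_X ✓.
Every preimage lies in τ_X, so f IS continuous.


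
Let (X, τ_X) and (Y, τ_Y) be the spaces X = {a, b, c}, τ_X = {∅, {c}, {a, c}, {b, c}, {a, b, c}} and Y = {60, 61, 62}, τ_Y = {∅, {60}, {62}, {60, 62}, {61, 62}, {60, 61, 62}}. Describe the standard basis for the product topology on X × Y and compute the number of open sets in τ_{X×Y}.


Basis B = {∅ × ∅, {c} × {60}, {c} × {62}, {a, c} × {60}, {a, c} × {62}, {b, c} × {60}, {b, c} × {62}, {c} × {60, 62}, {c} × {61, 62}, {a, b, c} × {60}, {a, b, c} × {62}, {c} × {60, 61, 62}, {a, c} × {60, 62}, {a, c} × {61, 62}, {b, c} × {60, 62}, {b, c} × {61, 62}, {a, c} × {60, 61, 62}, {a, b, c} × {60, 62}, {a, b, c} × {61, 62}, {b, c} × {60, 61, 62}, {a, b, c} × {60, 61, 62}}; |τ_{X×Y}| = 70.

Enumerate products U × V with U ∈ τ_X, V ∈ τ_Y (deduplicated):
  ∅ × ∅ = {} (∅)
  {c} × {60} = {(c,60)}
  {c} × {62} = {(c,62)}
  {a, c} × {60} = {(a,60), (c,60)}
  {a, c} × {62} = {(a,62), (c,62)}
  {b, c} × {60} = {(b,60), (c,60)}
  {b, c} × {62} = {(b,62), (c,62)}
  {c} × {60, 62} = {(c,60), (c,62)}
  {c} × {61, 62} = {(c,61), (c,62)}
  {a, b, c} × {60} = {(a,60), (b,60), (c,60)}
  {a, b, c} × {62} = {(a,62), (b,62), (c,62)}
  {c} × {60, 61, 62} = {(c,60), (c,61), (c,62)}
  {a, c} × {60, 62} = {(a,60), (a,62), (c,60), (c,62)}
  {a, c} × {61, 62} = {(a,61), (a,62), (c,61), (c,62)}
  {b, c} × {60, 62} = {(b,60), (b,62), (c,60), (c,62)}
  {b, c} × {61, 62} = {(b,61), (b,62), (c,61), (c,62)}
  {a, c} × {60, 61, 62} = {(a,60), (a,61), (a,62), (c,60), (c,61), (c,62)}
  {a, b, c} × {60, 62} = {(a,60), (a,62), (b,60), (b,62), (c,60), (c,62)}
  {a, b, c} × {61, 62} = {(a,61), (a,62), (b,61), (b,62), (c,61), (c,62)}
  {b, c} × {60, 61, 62} = {(b,60), (b,61), (b,62), (c,60), (c,61), (c,62)}
  {a, b, c} × {60, 61, 62} = {(a,60), (a,61), (a,62), (b,60), (b,61), (b,62), (c,60), (c,61), (c,62)}
These 21 distinct sets form the basis B.
Close under arbitrary unions to get τ_{X×Y}; counting gives |τ_{X×Y}| = 70.


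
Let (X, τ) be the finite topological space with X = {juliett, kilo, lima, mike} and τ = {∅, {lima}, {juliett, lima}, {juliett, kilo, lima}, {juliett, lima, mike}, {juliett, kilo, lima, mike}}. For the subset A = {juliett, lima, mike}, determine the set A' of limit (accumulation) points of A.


A' = {juliett, kilo, mike}

For each x ∈ X, list the open sets U ∈ τ with x ∈ U, then check whether U ∩ (A ∖ {x}) ≠ ∅ for every such U.
  x = juliett: opens ∋ x are {juliett, lima}, {juliett, kilo, lima}, {juliett, lima, mike}, {juliett, kilo, lima, mike}; each meets A ∖ {juliett}, so x IS a limit point.
  x = kilo: opens ∋ x are {juliett, kilo, lima}, {juliett, kilo, lima, mike}; each meets A ∖ {kilo}, so x IS a limit point.
  x = lima: open {lima} ∋ x has {lima} ∩ (A ∖ {lima}) = ∅, so x is NOT a limit point.
  x = mike: opens ∋ x are {juliett, lima, mike}, {juliett, kilo, lima, mike}; each meets A ∖ {mike}, so x IS a limit point.
Collecting: A' = {juliett, kilo, mike}.


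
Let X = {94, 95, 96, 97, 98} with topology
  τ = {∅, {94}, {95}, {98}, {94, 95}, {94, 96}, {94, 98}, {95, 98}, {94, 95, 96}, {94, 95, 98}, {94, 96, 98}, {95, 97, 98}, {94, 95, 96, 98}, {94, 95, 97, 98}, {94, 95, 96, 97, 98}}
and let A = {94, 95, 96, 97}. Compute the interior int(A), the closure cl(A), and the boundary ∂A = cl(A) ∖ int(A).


int(A) = {94, 95, 96}, cl(A) = {94, 95, 96, 97}, ∂A = {97}.

Closed sets in (X, τ) are complements of opens:
  closed(X, τ) = {∅, {96}, {97}, {94, 96}, {95, 97}, {96, 97}, {97, 98}, {94, 96, 97}, {95, 96, 97}, {95, 97, 98}, {96, 97, 98}, {94, 95, 96, 97}, {94, 96, 97, 98}, {95, 96, 97, 98}, {94, 95, 96, 97, 98}}.
int(A) = ⋃ {U ∈ τ : U ⊆ A}. Opens contained in A: ∅, {94}, {95}, {94, 95}, {94, 96}, {94, 95, 96}.
Taking the union of these: int(A) = {94, 95, 96}.
cl(A) = ⋂ {C closed : A ⊆ C}. Closed sets containing A: {94, 95, 96, 97}, {94, 95, 96, 97, 98}.
Intersecting these: cl(A) = {94, 95, 96, 97}.
∂A = cl(A) ∖ int(A) = {94, 95, 96, 97} ∖ {94, 95, 96} = {97}.


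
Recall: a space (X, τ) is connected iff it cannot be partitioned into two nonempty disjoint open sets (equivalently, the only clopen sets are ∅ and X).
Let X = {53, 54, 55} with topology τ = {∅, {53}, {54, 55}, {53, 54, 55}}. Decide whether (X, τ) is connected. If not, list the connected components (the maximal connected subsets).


(X, τ) is disconnected; components = [{53}, {54, 55}].

Find clopen sets (U ∈ τ with X ∖ U ∈ τ):
  U = ∅, X ∖ U = {53, 54, 55} — both open, so U is clopen.
  U = {53}, X ∖ U = {54, 55} — both open, so U is clopen.
  U = {54, 55}, X ∖ U = {53} — both open, so U is clopen.
  U = {53, 54, 55}, X ∖ U = ∅ — both open, so U is clopen.
Nontrivial clopen(s) exist: e.g. {53}. So (X, τ) is disconnected.
Compute connected components by grouping points that agree on all clopens:
  component: {53}
  component: {54, 55}


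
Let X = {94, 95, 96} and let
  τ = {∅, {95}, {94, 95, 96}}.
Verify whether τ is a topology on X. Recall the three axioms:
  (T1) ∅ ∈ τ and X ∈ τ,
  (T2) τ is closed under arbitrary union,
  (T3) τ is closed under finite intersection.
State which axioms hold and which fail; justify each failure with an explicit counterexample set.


τ IS a topology on X.

Axiom (T1): ∅ ∈ τ? Yes; X ∈ τ? Yes.
Axiom (T2/T3): check pairwise unions and intersections of members of τ.
All pairwise intersections and unions checked — each lies in τ. Therefore τ satisfies (T1), (T2), (T3): it IS a topology on X.


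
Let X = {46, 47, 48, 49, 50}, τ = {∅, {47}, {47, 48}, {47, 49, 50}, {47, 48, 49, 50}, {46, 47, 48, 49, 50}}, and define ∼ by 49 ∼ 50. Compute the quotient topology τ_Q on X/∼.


X/∼ = {[46], [47], [48], [49=50]}; |τ_Q| = 6.

Equivalence classes: [46], [47], [48], [49=50].
Quotient map π: X → X/∼ sends 46 ↦ [46], 47 ↦ [47], 48 ↦ [48], 49 ↦ [49=50], 50 ↦ [49=50].
For each subset V ⊆ X/∼, compute π^{-1}(V) ⊆ X and check whether π^{-1}(V) ∈ τ. V is open in τ_Q iff π^{-1}(V) ∈ τ.
  V = {}: π^{-1}(V) = ∅ ∈ τ ✓.
  V = {[46]}: π^{-1}(V) = {46} ∉ τ ✗.
  V = {[47]}: π^{-1}(V) = {47} ∈ τ ✓.
  V = {[46], [47]}: π^{-1}(V) = {46, 47} ∉ τ ✗.
  V = {[48]}: π^{-1}(V) = {48} ∉ τ ✗.
  V = {[46], [48]}: π^{-1}(V) = {46, 48} ∉ τ ✗.
  V = {[47], [48]}: π^{-1}(V) = {47, 48} ∈ τ ✓.
  V = {[46], [47], [48]}: π^{-1}(V) = {46, 47, 48} ∉ τ ✗.
  V = {[49=50]}: π^{-1}(V) = {49, 50} ∉ τ ✗.
  V = {[46], [49=50]}: π^{-1}(V) = {46, 49, 50} ∉ τ ✗.
  V = {[47], [49=50]}: π^{-1}(V) = {47, 49, 50} ∈ τ ✓.
  V = {[46], [47], [49=50]}: π^{-1}(V) = {46, 47, 49, 50} ∉ τ ✗.
  V = {[48], [49=50]}: π^{-1}(V) = {48, 49, 50} ∉ τ ✗.
  V = {[46], [48], [49=50]}: π^{-1}(V) = {46, 48, 49, 50} ∉ τ ✗.
  V = {[47], [48], [49=50]}: π^{-1}(V) = {47, 48, 49, 50} ∈ τ ✓.
  V = {[46], [47], [48], [49=50]}: π^{-1}(V) = {46, 47, 48, 49, 50} ∈ τ ✓.
Open sets in the quotient: τ_Q = {{}, {[47]}, {[47], [48]}, {[47], [49=50]}, {[47], [48], [49=50]}, {[46], [47], [48], [49=50]}} (6 elements).


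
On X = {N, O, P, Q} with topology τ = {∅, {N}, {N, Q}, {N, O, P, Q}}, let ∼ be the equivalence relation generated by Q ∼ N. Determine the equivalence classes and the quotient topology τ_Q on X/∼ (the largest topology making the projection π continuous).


X/∼ = {[N=Q], [O], [P]}; |τ_Q| = 3.

Equivalence classes: [N=Q], [O], [P].
Quotient map π: X → X/∼ sends N ↦ [N=Q], O ↦ [O], P ↦ [P], Q ↦ [N=Q].
For each subset V ⊆ X/∼, compute π^{-1}(V) ⊆ X and check whether π^{-1}(V) ∈ τ. V is open in τ_Q iff π^{-1}(V) ∈ τ.
  V = {}: π^{-1}(V) = ∅ ∈ τ ✓.
  V = {[N=Q]}: π^{-1}(V) = {N, Q} ∈ τ ✓.
  V = {[O]}: π^{-1}(V) = {O} ∉ τ ✗.
  V = {[N=Q], [O]}: π^{-1}(V) = {N, O, Q} ∉ τ ✗.
  V = {[P]}: π^{-1}(V) = {P} ∉ τ ✗.
  V = {[N=Q], [P]}: π^{-1}(V) = {N, P, Q} ∉ τ ✗.
  V = {[O], [P]}: π^{-1}(V) = {O, P} ∉ τ ✗.
  V = {[N=Q], [O], [P]}: π^{-1}(V) = {N, O, P, Q} ∈ τ ✓.
Open sets in the quotient: τ_Q = {{}, {[N=Q]}, {[N=Q], [O], [P]}} (3 elements).


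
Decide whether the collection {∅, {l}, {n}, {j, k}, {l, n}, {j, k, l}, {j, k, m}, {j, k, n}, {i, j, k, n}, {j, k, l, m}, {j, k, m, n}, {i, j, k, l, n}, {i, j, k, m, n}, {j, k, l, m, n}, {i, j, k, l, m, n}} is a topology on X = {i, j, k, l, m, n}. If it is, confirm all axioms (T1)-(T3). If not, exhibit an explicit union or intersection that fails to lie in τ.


τ is NOT a topology on X.

Axiom (T1): ∅ ∈ τ? Yes; X ∈ τ? Yes.
Axiom (T2/T3): check pairwise unions and intersections of members of τ.
Counterexample for (T2): {l} ∪ {j, k, n} = {j, k, l, n} ∉ τ. Therefore τ is NOT a topology.


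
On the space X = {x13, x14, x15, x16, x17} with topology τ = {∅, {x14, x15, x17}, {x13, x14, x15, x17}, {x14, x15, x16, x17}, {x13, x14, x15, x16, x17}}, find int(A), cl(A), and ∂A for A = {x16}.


int(A) = ∅, cl(A) = {x16}, ∂A = {x16}.

Closed sets in (X, τ) are complements of opens:
  closed(X, τ) = {∅, {x13}, {x16}, {x13, x16}, {x13, x14, x15, x16, x17}}.
int(A) = ⋃ {U ∈ τ : U ⊆ A}. Opens contained in A: ∅.
Taking the union of these: int(A) = ∅.
cl(A) = ⋂ {C closed : A ⊆ C}. Closed sets containing A: {x16}, {x13, x16}, {x13, x14, x15, x16, x17}.
Intersecting these: cl(A) = {x16}.
∂A = cl(A) ∖ int(A) = {x16} ∖ ∅ = {x16}.


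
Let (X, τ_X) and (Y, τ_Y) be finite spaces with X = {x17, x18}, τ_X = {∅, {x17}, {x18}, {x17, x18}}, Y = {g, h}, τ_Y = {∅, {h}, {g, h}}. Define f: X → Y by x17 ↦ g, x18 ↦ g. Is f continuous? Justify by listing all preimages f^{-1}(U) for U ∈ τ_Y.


f IS continuous.

Compute f^{-1}(U) for each U ∈ τ_Y:
  U = ∅: f^{-1}(U) = ∅ ∈ τ_X ✓.
  U = {h}: f^{-1}(U) = ∅ ∈ τ_X ✓.
  U = {g, h}: f^{-1}(U) = {x17, x18} ∈ τ_X ✓.
Every preimage lies in τ_X, so f IS continuous.


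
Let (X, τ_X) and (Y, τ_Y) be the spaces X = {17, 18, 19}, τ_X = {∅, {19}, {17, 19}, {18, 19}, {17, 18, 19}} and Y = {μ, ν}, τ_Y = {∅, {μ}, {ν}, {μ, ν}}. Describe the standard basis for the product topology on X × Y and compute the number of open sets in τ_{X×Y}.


Basis B = {∅ × ∅, {19} × {μ}, {19} × {ν}, {17, 19} × {μ}, {17, 19} × {ν}, {18, 19} × {μ}, {18, 19} × {ν}, {19} × {μ, ν}, {17, 18, 19} × {μ}, {17, 18, 19} × {ν}, {17, 19} × {μ, ν}, {18, 19} × {μ, ν}, {17, 18, 19} × {μ, ν}}; |τ_{X×Y}| = 25.

Enumerate products U × V with U ∈ τ_X, V ∈ τ_Y (deduplicated):
  ∅ × ∅ = {} (∅)
  {19} × {μ} = {(19,μ)}
  {19} × {ν} = {(19,ν)}
  {17, 19} × {μ} = {(17,μ), (19,μ)}
  {17, 19} × {ν} = {(17,ν), (19,ν)}
  {18, 19} × {μ} = {(18,μ), (19,μ)}
  {18, 19} × {ν} = {(18,ν), (19,ν)}
  {19} × {μ, ν} = {(19,μ), (19,ν)}
  {17, 18, 19} × {μ} = {(17,μ), (18,μ), (19,μ)}
  {17, 18, 19} × {ν} = {(17,ν), (18,ν), (19,ν)}
  {17, 19} × {μ, ν} = {(17,μ), (17,ν), (19,μ), (19,ν)}
  {18, 19} × {μ, ν} = {(18,μ), (18,ν), (19,μ), (19,ν)}
  {17, 18, 19} × {μ, ν} = {(17,μ), (17,ν), (18,μ), (18,ν), (19,μ), (19,ν)}
These 13 distinct sets form the basis B.
Close under arbitrary unions to get τ_{X×Y}; counting gives |τ_{X×Y}| = 25.


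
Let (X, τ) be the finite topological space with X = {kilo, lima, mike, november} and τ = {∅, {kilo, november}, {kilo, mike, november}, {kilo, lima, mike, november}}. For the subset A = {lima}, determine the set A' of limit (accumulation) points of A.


A' = ∅

For each x ∈ X, list the open sets U ∈ τ with x ∈ U, then check whether U ∩ (A ∖ {x}) ≠ ∅ for every such U.
  x = kilo: open {kilo, november} ∋ x has {kilo, november} ∩ (A ∖ {kilo}) = ∅, so x is NOT a limit point.
  x = lima: open {kilo, lima, mike, november} ∋ x has {kilo, lima, mike, november} ∩ (A ∖ {lima}) = ∅, so x is NOT a limit point.
  x = mike: open {kilo, mike, november} ∋ x has {kilo, mike, november} ∩ (A ∖ {mike}) = ∅, so x is NOT a limit point.
  x = november: open {kilo, november} ∋ x has {kilo, november} ∩ (A ∖ {november}) = ∅, so x is NOT a limit point.
Collecting: A' = ∅.


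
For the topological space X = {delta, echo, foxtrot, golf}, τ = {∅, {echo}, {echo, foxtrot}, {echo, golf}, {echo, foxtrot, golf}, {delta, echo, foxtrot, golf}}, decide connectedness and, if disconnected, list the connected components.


(X, τ) is connected.

Find clopen sets (U ∈ τ with X ∖ U ∈ τ):
  U = ∅, X ∖ U = {delta, echo, foxtrot, golf} — both open, so U is clopen.
  U = {delta, echo, foxtrot, golf}, X ∖ U = ∅ — both open, so U is clopen.
Only trivial clopens (∅ and X) exist, so (X, τ) is connected.
Compute connected components by grouping points that agree on all clopens:
  component: {delta, echo, foxtrot, golf}


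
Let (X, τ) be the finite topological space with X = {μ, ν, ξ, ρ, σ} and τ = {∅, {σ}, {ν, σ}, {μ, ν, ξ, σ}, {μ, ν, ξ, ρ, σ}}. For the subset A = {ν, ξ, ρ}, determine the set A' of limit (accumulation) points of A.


A' = {μ, ξ, ρ}

For each x ∈ X, list the open sets U ∈ τ with x ∈ U, then check whether U ∩ (A ∖ {x}) ≠ ∅ for every such U.
  x = μ: opens ∋ x are {μ, ν, ξ, σ}, {μ, ν, ξ, ρ, σ}; each meets A ∖ {μ}, so x IS a limit point.
  x = ν: open {ν, σ} ∋ x has {ν, σ} ∩ (A ∖ {ν}) = ∅, so x is NOT a limit point.
  x = ξ: opens ∋ x are {μ, ν, ξ, σ}, {μ, ν, ξ, ρ, σ}; each meets A ∖ {ξ}, so x IS a limit point.
  x = ρ: opens ∋ x are {μ, ν, ξ, ρ, σ}; each meets A ∖ {ρ}, so x IS a limit point.
  x = σ: open {σ} ∋ x has {σ} ∩ (A ∖ {σ}) = ∅, so x is NOT a limit point.
Collecting: A' = {μ, ξ, ρ}.


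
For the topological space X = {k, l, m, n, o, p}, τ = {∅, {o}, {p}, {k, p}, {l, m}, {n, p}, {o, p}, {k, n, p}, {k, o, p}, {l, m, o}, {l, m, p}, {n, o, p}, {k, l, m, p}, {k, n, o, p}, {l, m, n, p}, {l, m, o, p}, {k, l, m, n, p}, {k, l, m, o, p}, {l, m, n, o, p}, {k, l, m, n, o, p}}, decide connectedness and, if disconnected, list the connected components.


(X, τ) is disconnected; components = [{o}, {l, m}, {k, n, p}].

Find clopen sets (U ∈ τ with X ∖ U ∈ τ):
  U = ∅, X ∖ U = {k, l, m, n, o, p} — both open, so U is clopen.
  U = {o}, X ∖ U = {k, l, m, n, p} — both open, so U is clopen.
  U = {l, m}, X ∖ U = {k, n, o, p} — both open, so U is clopen.
  U = {k, n, p}, X ∖ U = {l, m, o} — both open, so U is clopen.
  U = {l, m, o}, X ∖ U = {k, n, p} — both open, so U is clopen.
  U = {k, n, o, p}, X ∖ U = {l, m} — both open, so U is clopen.
  U = {k, l, m, n, p}, X ∖ U = {o} — both open, so U is clopen.
  U = {k, l, m, n, o, p}, X ∖ U = ∅ — both open, so U is clopen.
Nontrivial clopen(s) exist: e.g. {k, n, o, p}. So (X, τ) is disconnected.
Compute connected components by grouping points that agree on all clopens:
  component: {o}
  component: {l, m}
  component: {k, n, p}


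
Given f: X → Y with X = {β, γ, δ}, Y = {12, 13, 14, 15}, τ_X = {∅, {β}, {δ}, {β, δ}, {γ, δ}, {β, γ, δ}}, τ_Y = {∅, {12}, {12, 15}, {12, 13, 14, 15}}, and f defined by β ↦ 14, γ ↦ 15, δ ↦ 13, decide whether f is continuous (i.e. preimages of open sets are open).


f is NOT continuous.

Compute f^{-1}(U) for each U ∈ τ_Y:
  U = ∅: f^{-1}(U) = ∅ ∈ τ_X ✓.
  U = {12}: f^{-1}(U) = ∅ ∈ τ_X ✓.
  U = {12, 15}: f^{-1}(U) = {γ} ∉ τ_X ✗.
  U = {12, 13, 14, 15}: f^{-1}(U) = {β, γ, δ} ∈ τ_X ✓.
Found U = {12, 15} with f^{-1}(U) = {γ} not in τ_X. Therefore f is NOT continuous.


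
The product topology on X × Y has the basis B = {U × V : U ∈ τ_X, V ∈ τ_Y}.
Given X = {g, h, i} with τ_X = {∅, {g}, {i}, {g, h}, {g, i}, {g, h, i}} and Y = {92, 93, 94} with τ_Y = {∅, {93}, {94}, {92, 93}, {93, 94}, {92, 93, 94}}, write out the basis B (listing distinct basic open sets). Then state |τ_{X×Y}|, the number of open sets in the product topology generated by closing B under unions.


Basis B = {∅ × ∅, {g} × {93}, {g} × {94}, {i} × {93}, {i} × {94}, {g} × {92, 93}, {g} × {93, 94}, {g, h} × {93}, {g, i} × {93}, {g, h} × {94}, {g, i} × {94}, {i} × {92, 93}, {i} × {93, 94}, {g} × {92, 93, 94}, {g, h, i} × {93}, {g, h, i} × {94}, {i} × {92, 93, 94}, {g, h} × {92, 93}, {g, i} × {92, 93}, {g, h} × {93, 94}, {g, i} × {93, 94}, {g, h} × {92, 93, 94}, {g, i} × {92, 93, 94}, {g, h, i} × {92, 93}, {g, h, i} × {93, 94}, {g, h, i} × {92, 93, 94}}; |τ_{X×Y}| = 108.

Enumerate products U × V with U ∈ τ_X, V ∈ τ_Y (deduplicated):
  ∅ × ∅ = {} (∅)
  {g} × {93} = {(g,93)}
  {g} × {94} = {(g,94)}
  {i} × {93} = {(i,93)}
  {i} × {94} = {(i,94)}
  {g} × {92, 93} = {(g,92), (g,93)}
  {g} × {93, 94} = {(g,93), (g,94)}
  {g, h} × {93} = {(g,93), (h,93)}
  {g, i} × {93} = {(g,93), (i,93)}
  {g, h} × {94} = {(g,94), (h,94)}
  {g, i} × {94} = {(g,94), (i,94)}
  {i} × {92, 93} = {(i,92), (i,93)}
  {i} × {93, 94} = {(i,93), (i,94)}
  {g} × {92, 93, 94} = {(g,92), (g,93), (g,94)}
  {g, h, i} × {93} = {(g,93), (h,93), (i,93)}
  {g, h, i} × {94} = {(g,94), (h,94), (i,94)}
  {i} × {92, 93, 94} = {(i,92), (i,93), (i,94)}
  {g, h} × {92, 93} = {(g,92), (g,93), (h,92), (h,93)}
  {g, i} × {92, 93} = {(g,92), (g,93), (i,92), (i,93)}
  {g, h} × {93, 94} = {(g,93), (g,94), (h,93), (h,94)}
  {g, i} × {93, 94} = {(g,93), (g,94), (i,93), (i,94)}
  {g, h} × {92, 93, 94} = {(g,92), (g,93), (g,94), (h,92), (h,93), (h,94)}
  {g, i} × {92, 93, 94} = {(g,92), (g,93), (g,94), (i,92), (i,93), (i,94)}
  {g, h, i} × {92, 93} = {(g,92), (g,93), (h,92), (h,93), (i,92), (i,93)}
  {g, h, i} × {93, 94} = {(g,93), (g,94), (h,93), (h,94), (i,93), (i,94)}
  {g, h, i} × {92, 93, 94} = {(g,92), (g,93), (g,94), (h,92), (h,93), (h,94), (i,92), (i,93), (i,94)}
These 26 distinct sets form the basis B.
Close under arbitrary unions to get τ_{X×Y}; counting gives |τ_{X×Y}| = 108.


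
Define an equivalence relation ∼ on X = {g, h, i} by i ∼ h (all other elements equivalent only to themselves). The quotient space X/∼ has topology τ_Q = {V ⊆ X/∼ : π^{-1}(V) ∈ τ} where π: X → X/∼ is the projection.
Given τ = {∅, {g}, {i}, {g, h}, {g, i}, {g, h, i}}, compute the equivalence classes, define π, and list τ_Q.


X/∼ = {[g], [h=i]}; |τ_Q| = 3.

Equivalence classes: [g], [h=i].
Quotient map π: X → X/∼ sends g ↦ [g], h ↦ [h=i], i ↦ [h=i].
For each subset V ⊆ X/∼, compute π^{-1}(V) ⊆ X and check whether π^{-1}(V) ∈ τ. V is open in τ_Q iff π^{-1}(V) ∈ τ.
  V = {}: π^{-1}(V) = ∅ ∈ τ ✓.
  V = {[g]}: π^{-1}(V) = {g} ∈ τ ✓.
  V = {[h=i]}: π^{-1}(V) = {h, i} ∉ τ ✗.
  V = {[g], [h=i]}: π^{-1}(V) = {g, h, i} ∈ τ ✓.
Open sets in the quotient: τ_Q = {{}, {[g]}, {[g], [h=i]}} (3 elements).


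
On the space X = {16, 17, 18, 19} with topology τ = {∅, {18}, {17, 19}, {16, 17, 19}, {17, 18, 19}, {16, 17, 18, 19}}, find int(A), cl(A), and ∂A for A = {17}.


int(A) = ∅, cl(A) = {16, 17, 19}, ∂A = {16, 17, 19}.

Closed sets in (X, τ) are complements of opens:
  closed(X, τ) = {∅, {16}, {18}, {16, 18}, {16, 17, 19}, {16, 17, 18, 19}}.
int(A) = ⋃ {U ∈ τ : U ⊆ A}. Opens contained in A: ∅.
Taking the union of these: int(A) = ∅.
cl(A) = ⋂ {C closed : A ⊆ C}. Closed sets containing A: {16, 17, 19}, {16, 17, 18, 19}.
Intersecting these: cl(A) = {16, 17, 19}.
∂A = cl(A) ∖ int(A) = {16, 17, 19} ∖ ∅ = {16, 17, 19}.


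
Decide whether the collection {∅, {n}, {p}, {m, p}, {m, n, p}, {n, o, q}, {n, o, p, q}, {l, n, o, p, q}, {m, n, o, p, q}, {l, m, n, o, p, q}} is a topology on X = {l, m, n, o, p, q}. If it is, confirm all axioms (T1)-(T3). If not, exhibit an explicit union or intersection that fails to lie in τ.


τ is NOT a topology on X.

Axiom (T1): ∅ ∈ τ? Yes; X ∈ τ? Yes.
Axiom (T2/T3): check pairwise unions and intersections of members of τ.
Counterexample for (T2): {n} ∪ {p} = {n, p} ∉ τ. Therefore τ is NOT a topology.


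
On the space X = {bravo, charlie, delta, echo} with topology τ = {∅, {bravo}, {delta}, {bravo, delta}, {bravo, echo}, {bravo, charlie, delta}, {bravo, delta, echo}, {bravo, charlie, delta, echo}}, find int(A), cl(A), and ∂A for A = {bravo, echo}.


int(A) = {bravo, echo}, cl(A) = {bravo, charlie, echo}, ∂A = {charlie}.

Closed sets in (X, τ) are complements of opens:
  closed(X, τ) = {∅, {charlie}, {echo}, {charlie, delta}, {charlie, echo}, {bravo, charlie, echo}, {charlie, delta, echo}, {bravo, charlie, delta, echo}}.
int(A) = ⋃ {U ∈ τ : U ⊆ A}. Opens contained in A: ∅, {bravo}, {bravo, echo}.
Taking the union of these: int(A) = {bravo, echo}.
cl(A) = ⋂ {C closed : A ⊆ C}. Closed sets containing A: {bravo, charlie, echo}, {bravo, charlie, delta, echo}.
Intersecting these: cl(A) = {bravo, charlie, echo}.
∂A = cl(A) ∖ int(A) = {bravo, charlie, echo} ∖ {bravo, echo} = {charlie}.


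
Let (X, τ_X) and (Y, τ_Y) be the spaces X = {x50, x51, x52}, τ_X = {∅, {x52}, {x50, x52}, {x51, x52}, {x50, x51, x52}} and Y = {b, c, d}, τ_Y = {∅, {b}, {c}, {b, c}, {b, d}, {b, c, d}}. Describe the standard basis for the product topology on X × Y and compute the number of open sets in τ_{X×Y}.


Basis B = {∅ × ∅, {x52} × {b}, {x52} × {c}, {x50, x52} × {b}, {x50, x52} × {c}, {x51, x52} × {b}, {x51, x52} × {c}, {x52} × {b, c}, {x52} × {b, d}, {x50, x51, x52} × {b}, {x50, x51, x52} × {c}, {x52} × {b, c, d}, {x50, x52} × {b, c}, {x50, x52} × {b, d}, {x51, x52} × {b, c}, {x51, x52} × {b, d}, {x50, x52} × {b, c, d}, {x50, x51, x52} × {b, c}, {x50, x51, x52} × {b, d}, {x51, x52} × {b, c, d}, {x50, x51, x52} × {b, c, d}}; |τ_{X×Y}| = 70.

Enumerate products U × V with U ∈ τ_X, V ∈ τ_Y (deduplicated):
  ∅ × ∅ = {} (∅)
  {x52} × {b} = {(x52,b)}
  {x52} × {c} = {(x52,c)}
  {x50, x52} × {b} = {(x50,b), (x52,b)}
  {x50, x52} × {c} = {(x50,c), (x52,c)}
  {x51, x52} × {b} = {(x51,b), (x52,b)}
  {x51, x52} × {c} = {(x51,c), (x52,c)}
  {x52} × {b, c} = {(x52,b), (x52,c)}
  {x52} × {b, d} = {(x52,b), (x52,d)}
  {x50, x51, x52} × {b} = {(x50,b), (x51,b), (x52,b)}
  {x50, x51, x52} × {c} = {(x50,c), (x51,c), (x52,c)}
  {x52} × {b, c, d} = {(x52,b), (x52,c), (x52,d)}
  {x50, x52} × {b, c} = {(x50,b), (x50,c), (x52,b), (x52,c)}
  {x50, x52} × {b, d} = {(x50,b), (x50,d), (x52,b), (x52,d)}
  {x51, x52} × {b, c} = {(x51,b), (x51,c), (x52,b), (x52,c)}
  {x51, x52} × {b, d} = {(x51,b), (x51,d), (x52,b), (x52,d)}
  {x50, x52} × {b, c, d} = {(x50,b), (x50,c), (x50,d), (x52,b), (x52,c), (x52,d)}
  {x50, x51, x52} × {b, c} = {(x50,b), (x50,c), (x51,b), (x51,c), (x52,b), (x52,c)}
  {x50, x51, x52} × {b, d} = {(x50,b), (x50,d), (x51,b), (x51,d), (x52,b), (x52,d)}
  {x51, x52} × {b, c, d} = {(x51,b), (x51,c), (x51,d), (x52,b), (x52,c), (x52,d)}
  {x50, x51, x52} × {b, c, d} = {(x50,b), (x50,c), (x50,d), (x51,b), (x51,c), (x51,d), (x52,b), (x52,c), (x52,d)}
These 21 distinct sets form the basis B.
Close under arbitrary unions to get τ_{X×Y}; counting gives |τ_{X×Y}| = 70.


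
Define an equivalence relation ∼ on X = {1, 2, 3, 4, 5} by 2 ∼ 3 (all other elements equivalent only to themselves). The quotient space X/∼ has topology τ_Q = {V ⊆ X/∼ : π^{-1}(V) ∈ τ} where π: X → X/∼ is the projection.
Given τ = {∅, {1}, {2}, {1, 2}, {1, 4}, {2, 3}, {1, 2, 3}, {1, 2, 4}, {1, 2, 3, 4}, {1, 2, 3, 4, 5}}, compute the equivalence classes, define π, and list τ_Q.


X/∼ = {[1], [2=3], [4], [5]}; |τ_Q| = 7.

Equivalence classes: [1], [2=3], [4], [5].
Quotient map π: X → X/∼ sends 1 ↦ [1], 2 ↦ [2=3], 3 ↦ [2=3], 4 ↦ [4], 5 ↦ [5].
For each subset V ⊆ X/∼, compute π^{-1}(V) ⊆ X and check whether π^{-1}(V) ∈ τ. V is open in τ_Q iff π^{-1}(V) ∈ τ.
  V = {}: π^{-1}(V) = ∅ ∈ τ ✓.
  V = {[1]}: π^{-1}(V) = {1} ∈ τ ✓.
  V = {[2=3]}: π^{-1}(V) = {2, 3} ∈ τ ✓.
  V = {[1], [2=3]}: π^{-1}(V) = {1, 2, 3} ∈ τ ✓.
  V = {[4]}: π^{-1}(V) = {4} ∉ τ ✗.
  V = {[1], [4]}: π^{-1}(V) = {1, 4} ∈ τ ✓.
  V = {[2=3], [4]}: π^{-1}(V) = {2, 3, 4} ∉ τ ✗.
  V = {[1], [2=3], [4]}: π^{-1}(V) = {1, 2, 3, 4} ∈ τ ✓.
  V = {[5]}: π^{-1}(V) = {5} ∉ τ ✗.
  V = {[1], [5]}: π^{-1}(V) = {1, 5} ∉ τ ✗.
  V = {[2=3], [5]}: π^{-1}(V) = {2, 3, 5} ∉ τ ✗.
  V = {[1], [2=3], [5]}: π^{-1}(V) = {1, 2, 3, 5} ∉ τ ✗.
  V = {[4], [5]}: π^{-1}(V) = {4, 5} ∉ τ ✗.
  V = {[1], [4], [5]}: π^{-1}(V) = {1, 4, 5} ∉ τ ✗.
  V = {[2=3], [4], [5]}: π^{-1}(V) = {2, 3, 4, 5} ∉ τ ✗.
  V = {[1], [2=3], [4], [5]}: π^{-1}(V) = {1, 2, 3, 4, 5} ∈ τ ✓.
Open sets in the quotient: τ_Q = {{}, {[1]}, {[2=3]}, {[1], [2=3]}, {[1], [4]}, {[1], [2=3], [4]}, {[1], [2=3], [4], [5]}} (7 elements).


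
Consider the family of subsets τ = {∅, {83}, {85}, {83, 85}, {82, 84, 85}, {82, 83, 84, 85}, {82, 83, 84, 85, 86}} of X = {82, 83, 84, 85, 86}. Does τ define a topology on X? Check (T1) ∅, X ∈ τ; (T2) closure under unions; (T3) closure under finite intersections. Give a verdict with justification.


τ IS a topology on X.

Axiom (T1): ∅ ∈ τ? Yes; X ∈ τ? Yes.
Axiom (T2/T3): check pairwise unions and intersections of members of τ.
All pairwise intersections and unions checked — each lies in τ. Therefore τ satisfies (T1), (T2), (T3): it IS a topology on X.


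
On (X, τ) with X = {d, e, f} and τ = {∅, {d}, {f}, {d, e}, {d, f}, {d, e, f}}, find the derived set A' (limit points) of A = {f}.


A' = ∅

For each x ∈ X, list the open sets U ∈ τ with x ∈ U, then check whether U ∩ (A ∖ {x}) ≠ ∅ for every such U.
  x = d: open {d} ∋ x has {d} ∩ (A ∖ {d}) = ∅, so x is NOT a limit point.
  x = e: open {d, e} ∋ x has {d, e} ∩ (A ∖ {e}) = ∅, so x is NOT a limit point.
  x = f: open {f} ∋ x has {f} ∩ (A ∖ {f}) = ∅, so x is NOT a limit point.
Collecting: A' = ∅.
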